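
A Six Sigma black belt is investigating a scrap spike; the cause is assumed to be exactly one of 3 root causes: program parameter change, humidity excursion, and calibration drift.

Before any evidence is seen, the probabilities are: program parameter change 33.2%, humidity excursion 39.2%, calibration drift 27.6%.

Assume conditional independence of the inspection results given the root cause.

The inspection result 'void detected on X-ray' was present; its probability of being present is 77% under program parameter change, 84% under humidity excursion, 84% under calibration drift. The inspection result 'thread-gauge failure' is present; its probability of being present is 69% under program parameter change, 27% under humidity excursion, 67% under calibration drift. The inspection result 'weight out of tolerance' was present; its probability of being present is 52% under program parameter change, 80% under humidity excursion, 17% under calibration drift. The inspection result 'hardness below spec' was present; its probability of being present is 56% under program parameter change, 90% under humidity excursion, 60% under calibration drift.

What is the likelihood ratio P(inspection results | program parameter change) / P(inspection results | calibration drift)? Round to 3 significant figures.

2.70

Take the product of per-inspection result likelihoods under each hypothesis, then divide.
  program parameter change: 0.77 × 0.69 × 0.52 × 0.56 = 0.15471
  calibration drift: 0.84 × 0.67 × 0.17 × 0.60 = 0.057406
Bayes factor = 0.15471 / 0.057406 ≈ 2.70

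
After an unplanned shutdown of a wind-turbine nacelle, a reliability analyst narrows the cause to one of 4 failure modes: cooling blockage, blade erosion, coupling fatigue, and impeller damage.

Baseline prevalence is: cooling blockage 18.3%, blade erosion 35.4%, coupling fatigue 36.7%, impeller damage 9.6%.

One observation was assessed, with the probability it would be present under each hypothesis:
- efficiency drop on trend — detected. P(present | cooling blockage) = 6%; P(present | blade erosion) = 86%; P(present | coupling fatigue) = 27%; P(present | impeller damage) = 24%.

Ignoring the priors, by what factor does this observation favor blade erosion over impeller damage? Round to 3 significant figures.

The Bayes factor is the ratio of the two likelihoods.
  blade erosion: 0.86
  impeller damage: 0.24
Bayes factor = 0.86 / 0.24 ≈ 3.58

3.58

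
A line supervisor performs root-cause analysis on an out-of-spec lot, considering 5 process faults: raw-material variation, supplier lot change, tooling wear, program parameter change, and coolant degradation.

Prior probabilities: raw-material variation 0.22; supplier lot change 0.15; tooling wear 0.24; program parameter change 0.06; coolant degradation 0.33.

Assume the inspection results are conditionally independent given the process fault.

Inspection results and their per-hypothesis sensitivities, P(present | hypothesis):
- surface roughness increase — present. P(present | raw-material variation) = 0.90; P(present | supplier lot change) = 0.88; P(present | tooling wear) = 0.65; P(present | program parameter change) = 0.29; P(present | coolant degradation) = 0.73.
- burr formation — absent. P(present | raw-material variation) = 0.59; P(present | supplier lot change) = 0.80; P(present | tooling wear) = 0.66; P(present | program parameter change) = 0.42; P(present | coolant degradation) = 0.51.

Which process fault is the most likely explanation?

coolant degradation

By Bayes' rule with conditional independence, the unnormalized weight for each hypothesis is prior × ∏ likelihoods (using 1 − P(present | H) for each absent inspection result):
  raw-material variation: 0.22 × 0.90 × (1 − 0.59) = 0.08118
  supplier lot change: 0.15 × 0.88 × (1 − 0.80) = 0.0264
  tooling wear: 0.24 × 0.65 × (1 − 0.66) = 0.05304
  program parameter change: 0.06 × 0.29 × (1 − 0.42) = 0.010092
  coolant degradation: 0.33 × 0.73 × (1 − 0.51) = 0.11804
Marginal likelihood of the evidence = 0.28875.
P(raw-material variation | evidence) ≈ 0.08118 / 0.28875 ≈ 0.281
P(supplier lot change | evidence) ≈ 0.0264 / 0.28875 ≈ 0.091
P(tooling wear | evidence) ≈ 0.05304 / 0.28875 ≈ 0.184
P(program parameter change | evidence) ≈ 0.010092 / 0.28875 ≈ 0.035
P(coolant degradation | evidence) ≈ 0.11804 / 0.28875 ≈ 0.409
The largest is 0.409, so coolant degradation is most probable.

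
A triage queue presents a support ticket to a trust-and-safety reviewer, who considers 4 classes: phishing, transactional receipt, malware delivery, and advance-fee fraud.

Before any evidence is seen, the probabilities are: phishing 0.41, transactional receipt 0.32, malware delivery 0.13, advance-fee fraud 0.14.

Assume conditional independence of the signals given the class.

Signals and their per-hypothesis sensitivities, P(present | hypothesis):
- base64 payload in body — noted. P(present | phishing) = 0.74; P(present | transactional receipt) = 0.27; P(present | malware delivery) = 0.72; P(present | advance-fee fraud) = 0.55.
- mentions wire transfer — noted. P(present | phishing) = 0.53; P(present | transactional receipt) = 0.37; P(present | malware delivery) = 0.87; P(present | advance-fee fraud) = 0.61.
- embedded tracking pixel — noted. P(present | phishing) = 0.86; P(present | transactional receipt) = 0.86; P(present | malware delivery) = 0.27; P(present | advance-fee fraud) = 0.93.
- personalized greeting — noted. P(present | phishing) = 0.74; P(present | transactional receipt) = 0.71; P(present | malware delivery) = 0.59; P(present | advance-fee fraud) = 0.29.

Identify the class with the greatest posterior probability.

For each hypothesis, the unnormalized posterior weight is prior × product of the signal likelihoods:
  phishing: 0.41 × 0.74 × 0.53 × 0.86 × 0.74 = 0.10233
  transactional receipt: 0.32 × 0.27 × 0.37 × 0.86 × 0.71 = 0.01952
  malware delivery: 0.13 × 0.72 × 0.87 × 0.27 × 0.59 = 0.012972
  advance-fee fraud: 0.14 × 0.55 × 0.61 × 0.93 × 0.29 = 0.012668
The unnormalized weights sum to 0.14749.
P(phishing | evidence) ≈ 0.10233 / 0.14749 ≈ 0.694
P(transactional receipt | evidence) ≈ 0.01952 / 0.14749 ≈ 0.132
P(malware delivery | evidence) ≈ 0.012972 / 0.14749 ≈ 0.088
P(advance-fee fraud | evidence) ≈ 0.012668 / 0.14749 ≈ 0.086
The largest is 0.694, so phishing is most probable.

phishing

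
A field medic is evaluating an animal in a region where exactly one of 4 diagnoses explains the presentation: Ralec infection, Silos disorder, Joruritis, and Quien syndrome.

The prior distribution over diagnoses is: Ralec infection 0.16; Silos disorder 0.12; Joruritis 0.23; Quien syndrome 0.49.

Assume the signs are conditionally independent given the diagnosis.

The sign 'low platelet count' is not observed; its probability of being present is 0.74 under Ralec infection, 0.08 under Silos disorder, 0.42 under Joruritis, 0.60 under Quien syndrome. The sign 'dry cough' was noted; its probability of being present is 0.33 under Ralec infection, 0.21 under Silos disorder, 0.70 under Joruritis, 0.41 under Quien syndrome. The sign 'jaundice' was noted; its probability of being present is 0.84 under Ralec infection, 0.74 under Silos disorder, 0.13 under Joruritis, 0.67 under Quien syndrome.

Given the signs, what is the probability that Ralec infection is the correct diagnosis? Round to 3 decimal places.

0.122

By Bayes' rule with conditional independence, the unnormalized weight for each hypothesis is prior × ∏ likelihoods (using 1 − P(present | H) for each absent sign):
  Ralec infection: 0.16 × (1 − 0.74) × 0.33 × 0.84 = 0.011532
  Silos disorder: 0.12 × (1 − 0.08) × 0.21 × 0.74 = 0.017156
  Joruritis: 0.23 × (1 − 0.42) × 0.70 × 0.13 = 0.012139
  Quien syndrome: 0.49 × (1 − 0.60) × 0.41 × 0.67 = 0.053841
Marginal likelihood of the evidence = 0.094668.
P(Ralec infection | evidence) = 0.011532 / 0.094668 ≈ 0.122.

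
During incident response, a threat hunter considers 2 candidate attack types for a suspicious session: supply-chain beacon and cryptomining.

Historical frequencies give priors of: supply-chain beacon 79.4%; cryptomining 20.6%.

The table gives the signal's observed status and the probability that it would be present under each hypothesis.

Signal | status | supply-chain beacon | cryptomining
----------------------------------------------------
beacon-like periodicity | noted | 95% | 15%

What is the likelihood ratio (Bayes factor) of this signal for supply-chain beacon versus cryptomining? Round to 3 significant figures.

The Bayes factor is the ratio of the two likelihoods.
  supply-chain beacon: 0.95
  cryptomining: 0.15
Bayes factor = 0.95 / 0.15 ≈ 6.33

6.33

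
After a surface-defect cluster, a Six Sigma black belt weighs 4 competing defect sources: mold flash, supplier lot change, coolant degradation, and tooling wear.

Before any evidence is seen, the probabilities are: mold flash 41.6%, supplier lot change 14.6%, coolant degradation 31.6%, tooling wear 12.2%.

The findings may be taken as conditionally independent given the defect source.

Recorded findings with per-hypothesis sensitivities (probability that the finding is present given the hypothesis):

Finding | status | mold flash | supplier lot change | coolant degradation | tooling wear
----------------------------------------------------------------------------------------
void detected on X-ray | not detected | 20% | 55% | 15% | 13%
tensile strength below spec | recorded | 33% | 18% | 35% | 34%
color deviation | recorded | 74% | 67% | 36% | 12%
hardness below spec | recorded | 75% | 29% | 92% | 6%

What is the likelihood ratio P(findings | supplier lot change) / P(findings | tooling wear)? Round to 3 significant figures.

Joint likelihood of the evidence pattern under each hypothesis (using 1 − P(present | H) for each absent finding):
  supplier lot change: (1 − 0.55) × 0.18 × 0.67 × 0.29 = 0.015738
  tooling wear: (1 − 0.13) × 0.34 × 0.12 × 0.06 = 0.0021298
Bayes factor = 0.015738 / 0.0021298 ≈ 7.39

7.39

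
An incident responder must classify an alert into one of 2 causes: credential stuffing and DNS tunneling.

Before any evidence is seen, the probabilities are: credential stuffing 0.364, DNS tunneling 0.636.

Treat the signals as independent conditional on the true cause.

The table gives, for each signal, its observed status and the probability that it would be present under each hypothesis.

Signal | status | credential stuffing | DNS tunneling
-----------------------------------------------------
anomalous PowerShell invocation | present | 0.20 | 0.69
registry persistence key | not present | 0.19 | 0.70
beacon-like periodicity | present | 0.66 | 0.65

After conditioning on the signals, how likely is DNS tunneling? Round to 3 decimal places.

For each hypothesis, the unnormalized posterior weight is prior × product of the signal likelihoods (using 1 − P(present | H) for each absent signal):
  credential stuffing: 0.364 × 0.20 × (1 − 0.19) × 0.66 = 0.038919
  DNS tunneling: 0.636 × 0.69 × (1 − 0.70) × 0.65 = 0.085574
Normalizing constant Z = 0.038919 + 0.085574 = 0.12449.
P(DNS tunneling | evidence) = 0.085574 / 0.12449 ≈ 0.687.

0.687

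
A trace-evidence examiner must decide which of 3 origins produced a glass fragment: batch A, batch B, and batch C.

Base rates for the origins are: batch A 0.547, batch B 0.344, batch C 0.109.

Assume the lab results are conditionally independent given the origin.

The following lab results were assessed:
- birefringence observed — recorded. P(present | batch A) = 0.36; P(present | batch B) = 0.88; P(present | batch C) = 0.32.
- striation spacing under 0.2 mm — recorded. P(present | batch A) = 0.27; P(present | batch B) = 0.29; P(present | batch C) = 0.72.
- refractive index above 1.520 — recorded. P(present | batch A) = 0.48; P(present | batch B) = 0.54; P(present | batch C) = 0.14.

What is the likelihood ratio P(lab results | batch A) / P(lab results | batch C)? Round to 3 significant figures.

Take the product of per-lab result likelihoods under each hypothesis, then divide.
  batch A: 0.36 × 0.27 × 0.48 = 0.046656
  batch C: 0.32 × 0.72 × 0.14 = 0.032256
Bayes factor = 0.046656 / 0.032256 ≈ 1.45

1.45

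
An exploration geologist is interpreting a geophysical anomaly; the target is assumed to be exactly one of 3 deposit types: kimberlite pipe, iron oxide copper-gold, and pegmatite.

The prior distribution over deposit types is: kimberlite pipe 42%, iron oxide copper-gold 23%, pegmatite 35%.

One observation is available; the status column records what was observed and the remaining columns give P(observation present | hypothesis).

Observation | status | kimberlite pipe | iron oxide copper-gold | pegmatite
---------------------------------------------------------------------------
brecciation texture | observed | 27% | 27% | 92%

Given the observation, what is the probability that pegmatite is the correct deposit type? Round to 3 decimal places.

For each hypothesis, the unnormalized posterior weight is prior × likelihood:
  kimberlite pipe: 0.42 × 0.27 = 0.1134
  iron oxide copper-gold: 0.23 × 0.27 = 0.0621
  pegmatite: 0.35 × 0.92 = 0.322
The unnormalized weights sum to 0.4975.
P(pegmatite | evidence) = 0.322 / 0.4975 ≈ 0.647.

0.647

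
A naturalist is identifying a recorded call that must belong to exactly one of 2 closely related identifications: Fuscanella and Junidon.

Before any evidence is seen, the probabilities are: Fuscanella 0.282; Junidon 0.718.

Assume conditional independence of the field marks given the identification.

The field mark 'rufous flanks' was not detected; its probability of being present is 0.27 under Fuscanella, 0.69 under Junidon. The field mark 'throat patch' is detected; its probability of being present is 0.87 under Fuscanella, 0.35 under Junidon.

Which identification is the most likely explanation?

By Bayes' rule with conditional independence, the unnormalized weight for each hypothesis is prior × ∏ likelihoods (using 1 − P(present | H) for each absent field mark):
  Fuscanella: 0.282 × (1 − 0.27) × 0.87 = 0.1791
  Junidon: 0.718 × (1 − 0.69) × 0.35 = 0.077903
Normalizing constant Z = 0.1791 + 0.077903 = 0.257.
P(Fuscanella | evidence) ≈ 0.1791 / 0.257 ≈ 0.697
P(Junidon | evidence) ≈ 0.077903 / 0.257 ≈ 0.303
The largest is 0.697, so Fuscanella is most probable.

Fuscanella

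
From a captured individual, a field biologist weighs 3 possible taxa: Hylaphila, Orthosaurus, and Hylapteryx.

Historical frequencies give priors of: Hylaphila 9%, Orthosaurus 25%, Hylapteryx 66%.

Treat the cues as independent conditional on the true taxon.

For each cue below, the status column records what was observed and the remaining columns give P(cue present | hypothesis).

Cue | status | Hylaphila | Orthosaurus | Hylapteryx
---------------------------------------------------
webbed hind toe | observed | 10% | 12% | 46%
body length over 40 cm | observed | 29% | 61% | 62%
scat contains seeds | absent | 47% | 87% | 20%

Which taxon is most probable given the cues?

By Bayes' rule with conditional independence, the unnormalized weight for each hypothesis is prior × ∏ likelihoods (using 1 − P(present | H) for each absent cue):
  Hylaphila: 0.09 × 0.10 × 0.29 × (1 − 0.47) = 0.0013833
  Orthosaurus: 0.25 × 0.12 × 0.61 × (1 − 0.87) = 0.002379
  Hylapteryx: 0.66 × 0.46 × 0.62 × (1 − 0.20) = 0.15059
The unnormalized weights sum to 0.15435.
P(Hylaphila | evidence) ≈ 0.0013833 / 0.15435 ≈ 0.009
P(Orthosaurus | evidence) ≈ 0.002379 / 0.15435 ≈ 0.015
P(Hylapteryx | evidence) ≈ 0.15059 / 0.15435 ≈ 0.976
The largest is 0.976, so Hylapteryx is most probable.

Hylapteryx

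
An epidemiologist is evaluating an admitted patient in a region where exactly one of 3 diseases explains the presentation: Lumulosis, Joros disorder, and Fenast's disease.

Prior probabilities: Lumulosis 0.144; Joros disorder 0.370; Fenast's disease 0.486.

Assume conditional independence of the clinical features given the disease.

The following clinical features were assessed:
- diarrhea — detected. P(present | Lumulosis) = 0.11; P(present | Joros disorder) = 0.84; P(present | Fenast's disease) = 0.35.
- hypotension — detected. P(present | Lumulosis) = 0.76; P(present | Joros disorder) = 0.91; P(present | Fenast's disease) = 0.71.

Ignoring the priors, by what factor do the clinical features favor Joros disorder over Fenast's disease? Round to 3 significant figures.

Take the product of per-clinical feature likelihoods under each hypothesis, then divide.
  Joros disorder: 0.84 × 0.91 = 0.7644
  Fenast's disease: 0.35 × 0.71 = 0.2485
Bayes factor = 0.7644 / 0.2485 ≈ 3.08

3.08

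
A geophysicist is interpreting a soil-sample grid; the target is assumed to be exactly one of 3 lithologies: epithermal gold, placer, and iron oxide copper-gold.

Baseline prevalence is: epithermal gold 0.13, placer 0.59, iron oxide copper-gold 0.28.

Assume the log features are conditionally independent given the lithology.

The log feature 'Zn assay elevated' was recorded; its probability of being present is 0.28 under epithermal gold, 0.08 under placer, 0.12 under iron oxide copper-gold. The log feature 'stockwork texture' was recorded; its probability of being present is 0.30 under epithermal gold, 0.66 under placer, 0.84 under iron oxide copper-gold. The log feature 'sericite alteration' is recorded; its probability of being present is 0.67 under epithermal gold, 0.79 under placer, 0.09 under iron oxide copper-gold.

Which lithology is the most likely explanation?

placer

For each hypothesis, the unnormalized posterior weight is prior × product of the log feature likelihoods:
  epithermal gold: 0.13 × 0.28 × 0.30 × 0.67 = 0.0073164
  placer: 0.59 × 0.08 × 0.66 × 0.79 = 0.02461
  iron oxide copper-gold: 0.28 × 0.12 × 0.84 × 0.09 = 0.0025402
Normalizing constant Z = 0.0073164 + 0.02461 + 0.0025402 = 0.034467.
P(epithermal gold | evidence) ≈ 0.0073164 / 0.034467 ≈ 0.212
P(placer | evidence) ≈ 0.02461 / 0.034467 ≈ 0.714
P(iron oxide copper-gold | evidence) ≈ 0.0025402 / 0.034467 ≈ 0.074
The largest is 0.714, so placer is most probable.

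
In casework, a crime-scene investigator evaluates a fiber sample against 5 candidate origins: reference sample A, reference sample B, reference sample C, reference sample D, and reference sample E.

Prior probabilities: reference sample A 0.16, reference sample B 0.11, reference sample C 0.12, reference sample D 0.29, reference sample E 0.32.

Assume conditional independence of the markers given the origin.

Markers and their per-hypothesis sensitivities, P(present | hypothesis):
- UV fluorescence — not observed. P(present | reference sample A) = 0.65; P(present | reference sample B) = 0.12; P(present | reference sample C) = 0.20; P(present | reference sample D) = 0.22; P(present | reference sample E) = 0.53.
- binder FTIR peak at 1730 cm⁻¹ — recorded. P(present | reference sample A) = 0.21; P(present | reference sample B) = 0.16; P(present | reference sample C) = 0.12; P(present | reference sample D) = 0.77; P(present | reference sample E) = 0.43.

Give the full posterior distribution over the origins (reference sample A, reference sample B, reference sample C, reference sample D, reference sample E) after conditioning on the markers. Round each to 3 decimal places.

0.042, 0.056, 0.041, 0.627, 0.233

By Bayes' rule with conditional independence, the unnormalized weight for each hypothesis is prior × ∏ likelihoods (using 1 − P(present | H) for each absent marker):
  reference sample A: 0.16 × (1 − 0.65) × 0.21 = 0.01176
  reference sample B: 0.11 × (1 − 0.12) × 0.16 = 0.015488
  reference sample C: 0.12 × (1 − 0.20) × 0.12 = 0.01152
  reference sample D: 0.29 × (1 − 0.22) × 0.77 = 0.17417
  reference sample E: 0.32 × (1 − 0.53) × 0.43 = 0.064672
Marginal likelihood of the evidence = 0.27761.
P(reference sample A | evidence) = 0.01176 / 0.27761 ≈ 0.042
P(reference sample B | evidence) = 0.015488 / 0.27761 ≈ 0.056
P(reference sample C | evidence) = 0.01152 / 0.27761 ≈ 0.041
P(reference sample D | evidence) = 0.17417 / 0.27761 ≈ 0.627
P(reference sample E | evidence) = 0.064672 / 0.27761 ≈ 0.233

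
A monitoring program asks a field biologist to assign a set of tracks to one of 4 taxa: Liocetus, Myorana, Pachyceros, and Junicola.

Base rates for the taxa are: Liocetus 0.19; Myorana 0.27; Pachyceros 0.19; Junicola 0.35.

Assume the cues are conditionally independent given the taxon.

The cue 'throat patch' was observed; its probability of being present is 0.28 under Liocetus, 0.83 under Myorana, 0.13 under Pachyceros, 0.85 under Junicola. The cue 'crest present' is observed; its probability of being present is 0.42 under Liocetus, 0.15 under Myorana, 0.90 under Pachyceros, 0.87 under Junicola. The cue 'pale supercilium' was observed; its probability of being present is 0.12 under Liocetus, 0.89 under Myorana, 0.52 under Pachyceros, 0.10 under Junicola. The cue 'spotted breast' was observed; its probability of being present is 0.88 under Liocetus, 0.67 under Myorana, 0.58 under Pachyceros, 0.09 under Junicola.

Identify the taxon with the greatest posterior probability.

By Bayes' rule with conditional independence, the unnormalized weight for each hypothesis is prior × ∏ likelihoods:
  Liocetus: 0.19 × 0.28 × 0.42 × 0.12 × 0.88 = 0.0023595
  Myorana: 0.27 × 0.83 × 0.15 × 0.89 × 0.67 = 0.020045
  Pachyceros: 0.19 × 0.13 × 0.90 × 0.52 × 0.58 = 0.0067046
  Junicola: 0.35 × 0.85 × 0.87 × 0.10 × 0.09 = 0.0023294
The unnormalized weights sum to 0.031438.
P(Liocetus | evidence) ≈ 0.0023595 / 0.031438 ≈ 0.075
P(Myorana | evidence) ≈ 0.020045 / 0.031438 ≈ 0.638
P(Pachyceros | evidence) ≈ 0.0067046 / 0.031438 ≈ 0.213
P(Junicola | evidence) ≈ 0.0023294 / 0.031438 ≈ 0.074
The largest is 0.638, so Myorana is most probable.

Myorana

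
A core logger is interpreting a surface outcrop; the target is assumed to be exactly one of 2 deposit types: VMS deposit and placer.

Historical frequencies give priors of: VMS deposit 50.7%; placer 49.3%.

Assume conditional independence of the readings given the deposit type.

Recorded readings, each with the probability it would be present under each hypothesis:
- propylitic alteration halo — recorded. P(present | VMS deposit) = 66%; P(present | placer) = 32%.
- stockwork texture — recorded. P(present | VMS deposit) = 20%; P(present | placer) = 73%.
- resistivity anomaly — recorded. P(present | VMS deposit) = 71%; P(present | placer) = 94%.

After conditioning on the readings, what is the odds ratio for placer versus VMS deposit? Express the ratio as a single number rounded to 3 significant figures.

2.28

Unnormalized posterior weight (prior times the reading likelihoods) for each of the two hypotheses:
  placer: 0.493 × 0.32 × 0.73 × 0.94 = 0.10825
  VMS deposit: 0.507 × 0.66 × 0.20 × 0.71 = 0.047516
Posterior odds = 0.10825 / 0.047516 ≈ 2.28.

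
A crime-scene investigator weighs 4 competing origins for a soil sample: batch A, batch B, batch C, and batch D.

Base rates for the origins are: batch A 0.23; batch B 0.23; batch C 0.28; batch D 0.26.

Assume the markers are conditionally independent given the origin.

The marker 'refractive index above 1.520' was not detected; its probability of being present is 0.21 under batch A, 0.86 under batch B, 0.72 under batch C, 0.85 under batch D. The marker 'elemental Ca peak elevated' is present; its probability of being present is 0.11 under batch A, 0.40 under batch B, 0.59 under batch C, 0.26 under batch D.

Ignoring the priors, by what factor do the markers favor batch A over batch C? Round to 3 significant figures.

Joint likelihood of the marker pattern under each hypothesis (using 1 − P(present | H) for each absent marker):
  batch A: (1 − 0.21) × 0.11 = 0.0869
  batch C: (1 − 0.72) × 0.59 = 0.1652
Bayes factor = 0.0869 / 0.1652 ≈ 0.526

0.526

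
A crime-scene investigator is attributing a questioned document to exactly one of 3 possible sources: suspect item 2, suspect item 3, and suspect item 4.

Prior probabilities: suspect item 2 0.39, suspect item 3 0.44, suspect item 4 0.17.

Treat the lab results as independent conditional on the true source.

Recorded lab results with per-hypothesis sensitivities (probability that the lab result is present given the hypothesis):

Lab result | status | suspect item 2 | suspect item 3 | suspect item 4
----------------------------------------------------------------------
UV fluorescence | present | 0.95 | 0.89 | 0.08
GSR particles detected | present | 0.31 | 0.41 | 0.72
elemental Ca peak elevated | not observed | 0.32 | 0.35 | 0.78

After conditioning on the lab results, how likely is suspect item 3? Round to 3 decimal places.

Multiply each prior by the joint likelihood of the lab result pattern (using 1 − P(present | H) for each absent lab result):
  suspect item 2: 0.39 × 0.95 × 0.31 × (1 − 0.32) = 0.078101
  suspect item 3: 0.44 × 0.89 × 0.41 × (1 − 0.35) = 0.10436
  suspect item 4: 0.17 × 0.08 × 0.72 × (1 − 0.78) = 0.0021542
The unnormalized weights sum to 0.18462.
P(suspect item 3 | evidence) = 0.10436 / 0.18462 ≈ 0.565.

0.565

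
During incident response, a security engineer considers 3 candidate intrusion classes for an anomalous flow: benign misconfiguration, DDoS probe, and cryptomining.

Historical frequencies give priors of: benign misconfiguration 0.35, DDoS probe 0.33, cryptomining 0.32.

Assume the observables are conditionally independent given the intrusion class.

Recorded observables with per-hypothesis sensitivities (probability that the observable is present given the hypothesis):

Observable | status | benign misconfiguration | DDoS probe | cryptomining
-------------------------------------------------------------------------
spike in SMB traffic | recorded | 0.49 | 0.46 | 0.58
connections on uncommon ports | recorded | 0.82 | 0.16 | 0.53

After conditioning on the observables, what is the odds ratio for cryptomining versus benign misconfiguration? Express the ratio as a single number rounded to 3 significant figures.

0.699

The normalizing constant cancels in an odds ratio, so compute prior × likelihood for the two hypotheses only:
  cryptomining: 0.32 × 0.58 × 0.53 = 0.098368
  benign misconfiguration: 0.35 × 0.49 × 0.82 = 0.14063
Odds(cryptomining : benign misconfiguration) = 0.098368 / 0.14063 ≈ 0.699.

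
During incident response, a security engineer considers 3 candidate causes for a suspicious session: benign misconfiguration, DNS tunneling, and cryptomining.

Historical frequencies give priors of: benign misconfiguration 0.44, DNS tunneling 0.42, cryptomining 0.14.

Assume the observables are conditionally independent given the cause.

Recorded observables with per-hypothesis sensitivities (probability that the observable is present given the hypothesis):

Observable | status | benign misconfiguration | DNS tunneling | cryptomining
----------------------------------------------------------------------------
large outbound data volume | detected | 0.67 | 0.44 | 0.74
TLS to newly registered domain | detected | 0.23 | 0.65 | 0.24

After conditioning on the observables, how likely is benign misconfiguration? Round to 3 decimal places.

0.319

By Bayes' rule with conditional independence, the unnormalized weight for each hypothesis is prior × ∏ likelihoods:
  benign misconfiguration: 0.44 × 0.67 × 0.23 = 0.067804
  DNS tunneling: 0.42 × 0.44 × 0.65 = 0.12012
  cryptomining: 0.14 × 0.74 × 0.24 = 0.024864
Normalizing constant Z = 0.067804 + 0.12012 + 0.024864 = 0.21279.
P(benign misconfiguration | evidence) = 0.067804 / 0.21279 ≈ 0.319.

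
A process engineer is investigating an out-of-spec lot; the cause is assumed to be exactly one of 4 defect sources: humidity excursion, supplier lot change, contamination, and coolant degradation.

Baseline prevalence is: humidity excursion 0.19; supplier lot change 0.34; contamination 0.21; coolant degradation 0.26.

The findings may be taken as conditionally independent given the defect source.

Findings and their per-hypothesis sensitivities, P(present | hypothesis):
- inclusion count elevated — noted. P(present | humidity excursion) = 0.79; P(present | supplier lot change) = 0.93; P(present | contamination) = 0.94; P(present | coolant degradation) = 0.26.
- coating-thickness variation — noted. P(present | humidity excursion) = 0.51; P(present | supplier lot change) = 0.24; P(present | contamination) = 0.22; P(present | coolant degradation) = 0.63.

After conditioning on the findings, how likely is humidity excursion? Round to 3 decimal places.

For each hypothesis, the unnormalized posterior weight is prior × product of the finding likelihoods:
  humidity excursion: 0.19 × 0.79 × 0.51 = 0.076551
  supplier lot change: 0.34 × 0.93 × 0.24 = 0.075888
  contamination: 0.21 × 0.94 × 0.22 = 0.043428
  coolant degradation: 0.26 × 0.26 × 0.63 = 0.042588
The unnormalized weights sum to 0.23846.
P(humidity excursion | evidence) = 0.076551 / 0.23846 ≈ 0.321.

0.321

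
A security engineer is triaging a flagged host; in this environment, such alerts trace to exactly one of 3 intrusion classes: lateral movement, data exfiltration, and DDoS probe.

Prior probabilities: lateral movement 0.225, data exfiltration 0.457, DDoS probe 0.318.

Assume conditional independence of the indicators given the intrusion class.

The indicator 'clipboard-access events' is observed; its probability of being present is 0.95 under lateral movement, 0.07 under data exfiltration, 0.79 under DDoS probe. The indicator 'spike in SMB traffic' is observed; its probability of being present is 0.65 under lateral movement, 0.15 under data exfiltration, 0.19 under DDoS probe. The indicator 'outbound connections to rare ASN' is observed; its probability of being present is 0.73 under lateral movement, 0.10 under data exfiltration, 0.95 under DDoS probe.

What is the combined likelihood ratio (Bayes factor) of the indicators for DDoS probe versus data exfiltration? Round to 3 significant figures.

Joint likelihood of the indicator pattern under each hypothesis:
  DDoS probe: 0.79 × 0.19 × 0.95 = 0.14259
  data exfiltration: 0.07 × 0.15 × 0.10 = 0.00105
Bayes factor = 0.14259 / 0.00105 ≈ 136

136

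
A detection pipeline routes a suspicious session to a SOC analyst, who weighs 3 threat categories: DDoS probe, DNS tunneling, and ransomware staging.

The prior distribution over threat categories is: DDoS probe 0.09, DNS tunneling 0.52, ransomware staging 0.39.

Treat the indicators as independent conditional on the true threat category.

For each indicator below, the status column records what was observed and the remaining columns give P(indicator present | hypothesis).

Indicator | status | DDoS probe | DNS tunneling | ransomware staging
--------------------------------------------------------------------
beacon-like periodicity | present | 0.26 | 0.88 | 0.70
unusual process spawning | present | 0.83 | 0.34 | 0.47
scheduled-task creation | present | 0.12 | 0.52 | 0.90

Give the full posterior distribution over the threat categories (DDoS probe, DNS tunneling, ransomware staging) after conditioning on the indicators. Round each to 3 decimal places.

0.012, 0.407, 0.581

By Bayes' rule with conditional independence, the unnormalized weight for each hypothesis is prior × ∏ likelihoods:
  DDoS probe: 0.09 × 0.26 × 0.83 × 0.12 = 0.0023306
  DNS tunneling: 0.52 × 0.88 × 0.34 × 0.52 = 0.080904
  ransomware staging: 0.39 × 0.70 × 0.47 × 0.90 = 0.11548
Marginal likelihood of the evidence = 0.19871.
P(DDoS probe | evidence) = 0.0023306 / 0.19871 ≈ 0.012
P(DNS tunneling | evidence) = 0.080904 / 0.19871 ≈ 0.407
P(ransomware staging | evidence) = 0.11548 / 0.19871 ≈ 0.581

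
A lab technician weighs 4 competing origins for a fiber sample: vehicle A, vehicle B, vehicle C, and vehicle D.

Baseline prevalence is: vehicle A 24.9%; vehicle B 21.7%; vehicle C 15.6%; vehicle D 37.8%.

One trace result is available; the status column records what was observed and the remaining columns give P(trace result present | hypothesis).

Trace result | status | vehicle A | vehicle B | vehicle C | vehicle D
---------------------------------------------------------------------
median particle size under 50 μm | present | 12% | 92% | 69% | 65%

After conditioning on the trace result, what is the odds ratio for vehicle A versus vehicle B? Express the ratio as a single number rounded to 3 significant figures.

0.150

The normalizing constant cancels in an odds ratio, so compute prior × likelihood for the two hypotheses only:
  vehicle A: 0.249 × 0.12 = 0.02988
  vehicle B: 0.217 × 0.92 = 0.19964
Odds(vehicle A : vehicle B) = 0.02988 / 0.19964 ≈ 0.150.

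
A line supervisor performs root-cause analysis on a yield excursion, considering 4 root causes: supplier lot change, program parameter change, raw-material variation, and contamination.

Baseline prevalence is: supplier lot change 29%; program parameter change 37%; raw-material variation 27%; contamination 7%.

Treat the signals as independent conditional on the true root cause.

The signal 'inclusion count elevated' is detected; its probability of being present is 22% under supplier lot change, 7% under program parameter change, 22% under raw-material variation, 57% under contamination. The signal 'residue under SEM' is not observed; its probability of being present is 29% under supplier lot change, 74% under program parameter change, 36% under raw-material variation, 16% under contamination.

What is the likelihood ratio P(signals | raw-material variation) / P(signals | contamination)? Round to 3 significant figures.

Take the product of per-signal likelihoods under each hypothesis (using 1 − P(present | H) for each absent signal), then divide.
  raw-material variation: 0.22 × (1 − 0.36) = 0.1408
  contamination: 0.57 × (1 − 0.16) = 0.4788
Bayes factor = 0.1408 / 0.4788 ≈ 0.294

0.294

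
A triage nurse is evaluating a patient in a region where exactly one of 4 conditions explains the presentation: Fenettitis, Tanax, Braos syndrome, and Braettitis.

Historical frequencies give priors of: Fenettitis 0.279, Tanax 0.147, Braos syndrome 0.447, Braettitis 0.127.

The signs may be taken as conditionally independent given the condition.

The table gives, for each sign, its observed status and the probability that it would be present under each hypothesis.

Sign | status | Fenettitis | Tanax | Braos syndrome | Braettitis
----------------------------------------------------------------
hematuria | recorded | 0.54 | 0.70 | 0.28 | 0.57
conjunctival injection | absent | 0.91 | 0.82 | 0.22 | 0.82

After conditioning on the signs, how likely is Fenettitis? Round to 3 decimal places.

For each hypothesis, the unnormalized posterior weight is prior × product of the sign likelihoods (using 1 − P(present | H) for each absent sign):
  Fenettitis: 0.279 × 0.54 × (1 − 0.91) = 0.013559
  Tanax: 0.147 × 0.70 × (1 − 0.82) = 0.018522
  Braos syndrome: 0.447 × 0.28 × (1 − 0.22) = 0.097625
  Braettitis: 0.127 × 0.57 × (1 − 0.82) = 0.01303
Normalizing constant Z = 0.013559 + 0.018522 + 0.097625 + 0.01303 = 0.14274.
P(Fenettitis | evidence) = 0.013559 / 0.14274 ≈ 0.095.

0.095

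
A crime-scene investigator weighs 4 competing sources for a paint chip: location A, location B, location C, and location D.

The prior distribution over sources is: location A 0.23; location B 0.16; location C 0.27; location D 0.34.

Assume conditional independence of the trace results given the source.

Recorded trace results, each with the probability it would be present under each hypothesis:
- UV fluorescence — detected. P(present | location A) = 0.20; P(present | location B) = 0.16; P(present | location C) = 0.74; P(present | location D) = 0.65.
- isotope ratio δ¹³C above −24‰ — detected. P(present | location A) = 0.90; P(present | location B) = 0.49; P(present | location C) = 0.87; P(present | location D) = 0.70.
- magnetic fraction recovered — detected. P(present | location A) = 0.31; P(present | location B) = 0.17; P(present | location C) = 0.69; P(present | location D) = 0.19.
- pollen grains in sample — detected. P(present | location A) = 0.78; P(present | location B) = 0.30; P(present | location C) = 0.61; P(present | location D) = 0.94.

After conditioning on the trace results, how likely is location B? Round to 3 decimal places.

Multiply each prior by the joint likelihood of the trace result pattern:
  location A: 0.23 × 0.20 × 0.90 × 0.31 × 0.78 = 0.010011
  location B: 0.16 × 0.16 × 0.49 × 0.17 × 0.30 = 0.00063974
  location C: 0.27 × 0.74 × 0.87 × 0.69 × 0.61 = 0.073163
  location D: 0.34 × 0.65 × 0.70 × 0.19 × 0.94 = 0.027629
Normalizing constant Z = 0.010011 + 0.00063974 + 0.073163 + 0.027629 = 0.11144.
P(location B | evidence) = 0.00063974 / 0.11144 ≈ 0.006.

0.006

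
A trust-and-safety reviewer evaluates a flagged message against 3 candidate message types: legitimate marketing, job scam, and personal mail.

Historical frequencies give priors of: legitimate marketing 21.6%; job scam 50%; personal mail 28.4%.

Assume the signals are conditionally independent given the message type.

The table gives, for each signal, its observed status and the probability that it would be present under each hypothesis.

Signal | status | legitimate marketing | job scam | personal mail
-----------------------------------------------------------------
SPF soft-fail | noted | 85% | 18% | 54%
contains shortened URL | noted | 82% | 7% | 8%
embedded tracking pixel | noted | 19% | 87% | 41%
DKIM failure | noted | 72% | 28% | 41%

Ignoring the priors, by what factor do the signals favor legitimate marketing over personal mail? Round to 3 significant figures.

13.1

The Bayes factor is the ratio of the joint likelihoods of the signal pattern under the two hypotheses.
  legitimate marketing: 0.85 × 0.82 × 0.19 × 0.72 = 0.09535
  personal mail: 0.54 × 0.08 × 0.41 × 0.41 = 0.0072619
Bayes factor = 0.09535 / 0.0072619 ≈ 13.1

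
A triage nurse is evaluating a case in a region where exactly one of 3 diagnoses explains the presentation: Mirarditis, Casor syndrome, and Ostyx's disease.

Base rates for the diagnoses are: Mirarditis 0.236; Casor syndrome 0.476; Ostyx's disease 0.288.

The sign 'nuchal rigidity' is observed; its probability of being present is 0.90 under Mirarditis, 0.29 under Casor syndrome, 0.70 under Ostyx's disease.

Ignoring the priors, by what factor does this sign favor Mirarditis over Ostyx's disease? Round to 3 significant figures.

Likelihood of this sign under each hypothesis:
  Mirarditis: 0.9
  Ostyx's disease: 0.7
Bayes factor = 0.9 / 0.7 ≈ 1.29

1.29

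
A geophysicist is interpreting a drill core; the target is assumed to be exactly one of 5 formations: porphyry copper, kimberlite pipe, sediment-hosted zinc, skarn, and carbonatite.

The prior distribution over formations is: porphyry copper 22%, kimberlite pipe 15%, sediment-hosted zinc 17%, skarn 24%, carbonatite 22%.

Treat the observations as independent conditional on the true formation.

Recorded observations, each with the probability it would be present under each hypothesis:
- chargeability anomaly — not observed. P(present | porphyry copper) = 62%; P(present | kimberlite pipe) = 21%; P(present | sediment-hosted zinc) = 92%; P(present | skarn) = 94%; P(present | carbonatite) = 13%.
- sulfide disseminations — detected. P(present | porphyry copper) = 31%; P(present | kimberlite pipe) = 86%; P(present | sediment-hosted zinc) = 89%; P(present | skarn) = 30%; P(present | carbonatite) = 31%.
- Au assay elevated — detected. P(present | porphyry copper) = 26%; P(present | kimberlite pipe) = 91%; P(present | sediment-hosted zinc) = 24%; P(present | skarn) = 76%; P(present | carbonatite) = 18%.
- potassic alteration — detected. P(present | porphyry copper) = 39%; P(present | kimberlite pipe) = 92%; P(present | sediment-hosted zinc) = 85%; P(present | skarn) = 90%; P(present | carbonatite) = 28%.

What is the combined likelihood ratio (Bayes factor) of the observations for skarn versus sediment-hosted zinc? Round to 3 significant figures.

0.848

Take the product of per-observation likelihoods under each hypothesis (using 1 − P(present | H) for each absent observation), then divide.
  skarn: (1 − 0.94) × 0.30 × 0.76 × 0.90 = 0.012312
  sediment-hosted zinc: (1 − 0.92) × 0.89 × 0.24 × 0.85 = 0.014525
Bayes factor = 0.012312 / 0.014525 ≈ 0.848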